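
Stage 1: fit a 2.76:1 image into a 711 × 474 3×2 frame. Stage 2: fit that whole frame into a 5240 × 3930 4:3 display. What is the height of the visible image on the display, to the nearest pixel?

First fit — 2.76:1 into 711×474 spans the width: 711.00 × 257.61.
Second fit — the 3×2 canvas into 5240×3930 spans the width: 5240.00 × 3493.33 (×7.3699 from 711×474).
The image scales with it: height 257.61 × 7.3699 ≈ 1898.55.

1899 px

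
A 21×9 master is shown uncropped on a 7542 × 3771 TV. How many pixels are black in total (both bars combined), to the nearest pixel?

4062983 pixels

21×9 (2.333) > 2:1 (2.000), so the master fills the width.
That makes the image 3232.2857 px tall (7542 × 9/21).
Black = 3771 − 3232.2857 = 538.7143 px.
Bar area = 538.7143 × 7542 ≈ 4062983 px.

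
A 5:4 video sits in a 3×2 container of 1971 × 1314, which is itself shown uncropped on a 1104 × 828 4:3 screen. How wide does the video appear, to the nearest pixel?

920 px

Inside the 1971×1314 canvas the video is height-limited at 1642.50 × 1314.00.
The 3×2 canvas is width-limited in 1104×828, giving 1104.00 × 736.00; scale factor 0.5601.
So the video's width is 1642.50 × 0.5601 ≈ 920.00.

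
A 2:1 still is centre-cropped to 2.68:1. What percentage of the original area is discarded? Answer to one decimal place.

25.4%

Going from 2:1 to 2.68:1 means cutting height while keeping width.
(2.000)/(2.680) ≈ 0.746 of the area survives, leaving 25.37% discarded.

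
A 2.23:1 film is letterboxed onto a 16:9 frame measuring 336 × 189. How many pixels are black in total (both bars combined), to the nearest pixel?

2.23:1 (2.230) > 16:9 (1.778), so the film fills the width.
That makes the image 150.6726 px tall (336 / 2.230).
Black = 189 − 150.6726 = 38.3274 px.
Bar area = 38.3274 × 336 ≈ 12878 px.

12878 pixels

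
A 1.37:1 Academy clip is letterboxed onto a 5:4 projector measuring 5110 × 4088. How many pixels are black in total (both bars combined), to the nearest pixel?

1829753 pixels

Since 1.370 > 1.250, the clip is width-limited.
The clip is 5110 / 1.370 ≈ 3729.9270 px tall.
4088 − 3729.9270 = 358.0730 px of bars.
That's 358.0730 × 5110 ≈ 1829753 black pixels.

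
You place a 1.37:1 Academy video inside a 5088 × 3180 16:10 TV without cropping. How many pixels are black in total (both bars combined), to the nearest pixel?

Since 1.370 < 1.600, the video is height-limited.
That makes the image 4356.6000 px wide (3180 × 1.370).
Black = 5088 − 4356.6000 = 731.4000 px.
That's 731.4000 × 3180 ≈ 2325852 black pixels.

2325852 pixels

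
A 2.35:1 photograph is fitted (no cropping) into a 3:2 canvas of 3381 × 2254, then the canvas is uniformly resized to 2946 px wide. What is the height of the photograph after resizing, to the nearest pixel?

1254 px

Fitted into 3381×2254, the photograph spans the width; its height is 3381 / 2.350 ≈ 1438.72 px.
Scaling 3381 → 2946 is ×0.8713, so the height becomes 1438.72 × 0.8713 ≈ 1253.62 px.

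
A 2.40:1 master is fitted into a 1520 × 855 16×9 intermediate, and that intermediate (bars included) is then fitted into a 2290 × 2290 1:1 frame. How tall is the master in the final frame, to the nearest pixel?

954 px

Inside the 1520×855 canvas the master is width-limited at 1520.00 × 633.33.
Second fit — the 16×9 canvas into 2290×2290 spans the width: 2290.00 × 1288.12 (×1.5066 from 1520×855).
So the master's height is 633.33 × 1.5066 ≈ 954.17.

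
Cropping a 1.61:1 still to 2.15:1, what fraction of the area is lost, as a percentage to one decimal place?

25.1%

Going from 1.61:1 to 2.15:1 means cutting height while keeping width.
Area ratio = (1.610)/(2.150) = 74.88%; the remaining 25.12% is cropped out.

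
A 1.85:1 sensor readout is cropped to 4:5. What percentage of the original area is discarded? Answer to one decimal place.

56.8%

The height stays; only width is cut (since 4:5 is narrower than 1.85:1).
Area ratio = (0.800)/(1.850) = 43.24%; the remaining 56.76% is cropped out.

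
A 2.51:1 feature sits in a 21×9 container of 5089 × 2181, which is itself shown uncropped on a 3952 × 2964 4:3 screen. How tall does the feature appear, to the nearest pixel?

1575 px

2.51:1 in 5089×2181: fills the width, so the feature is 5089.00 × 2027.49.
21×9 in 3952×2964: fills the width, so the intermediate becomes 3952.00 × 1693.71 — a scale of ×0.7766.
So the feature's height is 2027.49 × 0.7766 ≈ 1574.50.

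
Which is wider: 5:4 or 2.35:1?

2.35:1

5:4 = 1.25 and 2.35; 2.35 > 1.25.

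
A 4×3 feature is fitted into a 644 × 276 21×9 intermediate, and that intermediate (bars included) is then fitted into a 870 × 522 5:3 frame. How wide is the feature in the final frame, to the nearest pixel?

4×3 in 644×276: fills the height, so the feature is 368.00 × 276.00.
The 21×9 canvas is width-limited in 870×522, giving 870.00 × 372.86; scale factor 1.3509.
Applying the same ×1.3509: 368.00 → 497.14.

497 px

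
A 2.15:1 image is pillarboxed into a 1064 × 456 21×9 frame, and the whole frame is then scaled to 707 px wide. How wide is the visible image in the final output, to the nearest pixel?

651 px

At 1064×456 the image is height-limited, so width = 456 × 2.150 ≈ 980.40 px.
Scaling 1064 → 707 is ×0.6645, so the width becomes 980.40 × 0.6645 ≈ 651.45 px.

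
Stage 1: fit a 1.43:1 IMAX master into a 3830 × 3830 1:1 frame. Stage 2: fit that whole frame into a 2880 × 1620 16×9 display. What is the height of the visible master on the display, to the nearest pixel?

1.43:1 IMAX in 3830×3830: fills the width, so the master is 3830.00 × 2678.32.
Second fit — the 1:1 canvas into 2880×1620 spans the height: 1620.00 × 1620.00 (×0.4230 from 3830×3830).
So the master's height is 2678.32 × 0.4230 ≈ 1132.87.

1133 px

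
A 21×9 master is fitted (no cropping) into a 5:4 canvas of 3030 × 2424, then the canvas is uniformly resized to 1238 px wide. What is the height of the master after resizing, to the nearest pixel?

531 px

At 3030×2424 the master is width-limited, so height = 3030 × 9/21 ≈ 1298.57 px.
Resizing to 1238 px wide multiplies everything by 0.4086: 1298.57 → 530.57 px.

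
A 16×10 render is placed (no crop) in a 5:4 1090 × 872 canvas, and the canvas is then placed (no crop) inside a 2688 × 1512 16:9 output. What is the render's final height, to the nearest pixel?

1181 px

16×10 in 1090×872: fills the width, so the render is 1090.00 × 681.25.
5:4 in 2688×1512: fills the height, so the intermediate becomes 1890.00 × 1512.00 — a scale of ×1.7339.
So the render's height is 681.25 × 1.7339 ≈ 1181.25.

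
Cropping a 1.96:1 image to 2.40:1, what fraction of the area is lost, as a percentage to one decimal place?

18.3%

Going from 1.96:1 to 2.40:1 means cutting height while keeping width.
(1.960)/(2.400) ≈ 0.817 of the area survives, leaving 18.33% discarded.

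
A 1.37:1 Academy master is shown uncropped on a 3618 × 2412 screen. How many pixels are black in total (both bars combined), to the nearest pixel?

1.37:1 Academy (1.370) < 3×2 (1.500), so the master fills the height.
Content width = 2412 × 1.370 ≈ 3304.4400 px.
Leftover width: 3618 − 3304.4400 = 313.5600 px.
That's 313.5600 × 2412 ≈ 756307 black pixels.

756307 pixels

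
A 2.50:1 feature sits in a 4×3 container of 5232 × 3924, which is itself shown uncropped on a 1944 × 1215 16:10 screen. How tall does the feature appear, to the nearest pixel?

648 px

2.50:1 in 5232×3924: fills the width, so the feature is 5232.00 × 2092.80.
Second fit — the 4×3 canvas into 1944×1215 spans the height: 1620.00 × 1215.00 (×0.3096 from 5232×3924).
The feature scales with it: height 2092.80 × 0.3096 ≈ 648.00.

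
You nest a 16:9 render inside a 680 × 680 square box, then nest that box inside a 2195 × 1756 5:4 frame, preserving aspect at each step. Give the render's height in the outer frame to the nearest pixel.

988 px

16:9 in 680×680: fills the width, so the render is 680.00 × 382.50.
square in 2195×1756: fills the height, so the intermediate becomes 1756.00 × 1756.00 — a scale of ×2.5824.
The render scales with it: height 382.50 × 2.5824 ≈ 987.75.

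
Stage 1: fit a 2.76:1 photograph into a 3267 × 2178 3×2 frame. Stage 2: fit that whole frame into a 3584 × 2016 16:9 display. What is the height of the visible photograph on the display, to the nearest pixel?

2.76:1 in 3267×2178: fills the width, so the photograph is 3267.00 × 1183.70.
3×2 in 3584×2016: fills the height, so the intermediate becomes 3024.00 × 2016.00 — a scale of ×0.9256.
The photograph scales with it: height 1183.70 × 0.9256 ≈ 1095.65.

1096 px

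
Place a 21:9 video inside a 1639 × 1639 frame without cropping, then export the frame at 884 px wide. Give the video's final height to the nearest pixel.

At 1639×1639 the video is width-limited, so height = 1639 × 9/21 ≈ 702.43 px.
Resizing to 884 px wide multiplies everything by 0.5394: 702.43 → 378.86 px.

379 px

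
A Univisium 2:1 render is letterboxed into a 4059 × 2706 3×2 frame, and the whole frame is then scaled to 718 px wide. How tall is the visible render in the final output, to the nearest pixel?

In the 4059×2706 frame the render fills the width: height = 4059 × 1/2 ≈ 2029.50 px.
Resizing to 718 px wide multiplies everything by 0.1769: 2029.50 → 359.00 px.

359 px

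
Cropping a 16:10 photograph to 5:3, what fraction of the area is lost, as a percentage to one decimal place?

5:3 is wider than 16:10, so the crop keeps the full width and trims the height.
Area ratio = (1.600)/(1.667) = 96.00%; the remaining 4.00% is cropped out.

4.0%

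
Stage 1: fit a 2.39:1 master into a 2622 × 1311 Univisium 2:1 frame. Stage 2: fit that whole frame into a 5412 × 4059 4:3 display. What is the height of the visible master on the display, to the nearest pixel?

Inside the 2622×1311 canvas the master is width-limited at 2622.00 × 1097.07.
Univisium 2:1 in 5412×4059: fills the width, so the intermediate becomes 5412.00 × 2706.00 — a scale of ×2.0641.
So the master's height is 1097.07 × 2.0641 ≈ 2264.44.

2264 px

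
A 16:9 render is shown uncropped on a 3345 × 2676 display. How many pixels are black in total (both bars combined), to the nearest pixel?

16:9 (1.778) > 5:4 (1.250), so the render fills the width.
That makes the image 1881.5625 px tall (3345 × 9/16).
Black = 2676 − 1881.5625 = 794.4375 px.
Across the 3345-px span: 794.4375 × 3345 ≈ 2657393 px.

2657393 pixels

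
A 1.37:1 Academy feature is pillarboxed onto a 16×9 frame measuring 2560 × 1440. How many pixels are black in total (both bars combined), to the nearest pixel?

845568 pixels

1.37:1 Academy (1.370) < 16×9 (1.778), so the feature fills the height.
Content width = 1440 × 1.370 ≈ 1972.8000 px.
2560 − 1972.8000 = 587.2000 px of bars.
That's 587.2000 × 1440 ≈ 845568 black pixels.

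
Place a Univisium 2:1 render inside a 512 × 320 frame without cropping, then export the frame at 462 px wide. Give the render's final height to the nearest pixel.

At 512×320 the render is width-limited, so height = 512 × 1/2 ≈ 256.00 px.
Resizing to 462 px wide multiplies everything by 0.9023: 256.00 → 231.00 px.

231 px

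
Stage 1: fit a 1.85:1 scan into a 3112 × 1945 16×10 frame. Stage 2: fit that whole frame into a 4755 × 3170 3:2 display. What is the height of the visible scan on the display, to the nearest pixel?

1.85:1 in 3112×1945: fills the width, so the scan is 3112.00 × 1682.16.
16×10 in 4755×3170: fills the width, so the intermediate becomes 4755.00 × 2971.88 — a scale of ×1.5280.
Applying the same ×1.5280: 1682.16 → 2570.27.

2570 px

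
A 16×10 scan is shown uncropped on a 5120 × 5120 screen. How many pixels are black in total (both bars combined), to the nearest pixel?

9830400 pixels

Since 1.600 > 1.000, the scan is width-limited.
That makes the image 3200.0000 px tall (5120 × 10/16).
Black = 5120 − 3200.0000 = 1920.0000 px.
Bar area = 1920.0000 × 5120 ≈ 9830400 px.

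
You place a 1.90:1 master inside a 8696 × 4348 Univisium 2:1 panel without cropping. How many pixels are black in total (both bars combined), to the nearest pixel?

1.90:1 is narrower than Univisium 2:1, so it spans the full height.
That makes the image 8261.2000 px wide (4348 × 1.900).
8696 − 8261.2000 = 434.8000 px of bars.
Bar area = 434.8000 × 4348 ≈ 1890510 px.

1890510 pixels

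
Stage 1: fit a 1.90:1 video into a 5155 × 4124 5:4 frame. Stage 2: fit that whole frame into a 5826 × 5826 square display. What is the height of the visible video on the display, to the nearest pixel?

3066 px

Inside the 5155×4124 canvas the video is width-limited at 5155.00 × 2713.16.
The 5:4 canvas is width-limited in 5826×5826, giving 5826.00 × 4660.80; scale factor 1.1302.
The video scales with it: height 2713.16 × 1.1302 ≈ 3066.32.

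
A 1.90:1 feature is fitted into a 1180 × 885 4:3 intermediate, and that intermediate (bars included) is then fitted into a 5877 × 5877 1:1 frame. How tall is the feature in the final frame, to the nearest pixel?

3093 px

First fit — 1.90:1 into 1180×885 spans the width: 1180.00 × 621.05.
Second fit — the 4:3 canvas into 5877×5877 spans the width: 5877.00 × 4407.75 (×4.9805 from 1180×885).
The feature scales with it: height 621.05 × 4.9805 ≈ 3093.16.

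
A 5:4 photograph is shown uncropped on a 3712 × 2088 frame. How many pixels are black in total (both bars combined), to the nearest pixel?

2300976 pixels

Since 1.250 < 1.778, the photograph is height-limited.
The photograph is 2088 × 5/4 ≈ 2610.0000 px wide.
Leftover width: 3712 − 2610.0000 = 1102.0000 px.
Across the 2088-px span: 1102.0000 × 2088 ≈ 2300976 px.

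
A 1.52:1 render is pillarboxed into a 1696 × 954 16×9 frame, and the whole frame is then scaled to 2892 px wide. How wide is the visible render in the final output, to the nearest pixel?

2473 px

In the 1696×954 frame the render fills the height: width = 954 × 1.520 ≈ 1450.08 px.
The frame scales by 2892/1696 = 1.7052; 1450.08 × 1.7052 ≈ 2472.66 px.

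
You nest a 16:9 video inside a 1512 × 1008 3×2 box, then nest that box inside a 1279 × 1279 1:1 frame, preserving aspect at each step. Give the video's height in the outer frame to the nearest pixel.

16:9 in 1512×1008: fills the width, so the video is 1512.00 × 850.50.
Second fit — the 3×2 canvas into 1279×1279 spans the width: 1279.00 × 852.67 (×0.8459 from 1512×1008).
So the video's height is 850.50 × 0.8459 ≈ 719.44.

719 px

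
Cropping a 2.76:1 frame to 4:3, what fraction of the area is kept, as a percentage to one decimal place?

The height stays; only width is cut (since 4:3 is narrower than 2.76:1).
Area ratio = (1.333)/(2.760) = 48.31% retained.

48.3%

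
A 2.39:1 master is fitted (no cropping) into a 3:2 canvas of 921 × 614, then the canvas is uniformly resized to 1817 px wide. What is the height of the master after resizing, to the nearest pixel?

At 921×614 the master is width-limited, so height = 921 / 2.390 ≈ 385.36 px.
Resizing to 1817 px wide multiplies everything by 1.9729: 385.36 → 760.25 px.

760 px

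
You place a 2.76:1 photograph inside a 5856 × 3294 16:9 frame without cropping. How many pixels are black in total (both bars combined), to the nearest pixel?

2.76:1 (2.760) > 16:9 (1.778), so the photograph fills the width.
The photograph is 5856 / 2.760 ≈ 2121.7391 px tall.
3294 − 2121.7391 = 1172.2609 px of bars.
Across the 5856-px span: 1172.2609 × 5856 ≈ 6864760 px.

6864760 pixels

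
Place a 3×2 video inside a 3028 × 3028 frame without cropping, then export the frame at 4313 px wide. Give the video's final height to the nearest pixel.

2875 px

Fitted into 3028×3028, the video spans the width; its height is 3028 × 2/3 ≈ 2018.67 px.
The frame scales by 4313/3028 = 1.4244; 2018.67 × 1.4244 ≈ 2875.33 px.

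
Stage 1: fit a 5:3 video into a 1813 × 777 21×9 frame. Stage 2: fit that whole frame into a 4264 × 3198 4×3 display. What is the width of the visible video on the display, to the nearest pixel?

3046 px

First fit — 5:3 into 1813×777 spans the height: 1295.00 × 777.00.
Second fit — the 21×9 canvas into 4264×3198 spans the width: 4264.00 × 1827.43 (×2.3519 from 1813×777).
So the video's width is 1295.00 × 2.3519 ≈ 3045.71.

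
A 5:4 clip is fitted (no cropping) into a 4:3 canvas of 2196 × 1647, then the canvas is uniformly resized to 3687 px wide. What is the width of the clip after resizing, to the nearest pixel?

3457 px

Fitted into 2196×1647, the clip spans the height; its width is 1647 × 5/4 ≈ 2058.75 px.
The frame scales by 3687/2196 = 1.6790; 2058.75 × 1.6790 ≈ 3456.56 px.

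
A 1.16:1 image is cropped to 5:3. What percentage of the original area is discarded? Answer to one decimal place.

5:3 is wider than 1.16:1, so the crop keeps the full width and trims the height.
Fraction kept = (1.160)/(1.667) ≈ 69.60%, so 30.40% is lost.

30.4%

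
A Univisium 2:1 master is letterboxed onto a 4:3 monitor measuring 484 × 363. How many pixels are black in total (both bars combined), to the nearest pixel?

Univisium 2:1 is wider than 4:3, so it spans the full width.
The master is 484 × 1/2 ≈ 242.0000 px tall.
363 − 242.0000 = 121.0000 px of bars.
Across the 484-px span: 121.0000 × 484 ≈ 58564 px.

58564 pixels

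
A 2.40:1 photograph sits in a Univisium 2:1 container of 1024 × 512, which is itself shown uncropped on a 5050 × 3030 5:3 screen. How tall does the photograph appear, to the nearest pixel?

2.40:1 in 1024×512: fills the width, so the photograph is 1024.00 × 426.67.
Univisium 2:1 in 5050×3030: fills the width, so the intermediate becomes 5050.00 × 2525.00 — a scale of ×4.9316.
The photograph scales with it: height 426.67 × 4.9316 ≈ 2104.17.

2104 px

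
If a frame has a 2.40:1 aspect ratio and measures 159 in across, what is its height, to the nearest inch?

66 in

At 2.40:1, 159 / 2.400 ≈ 66.25.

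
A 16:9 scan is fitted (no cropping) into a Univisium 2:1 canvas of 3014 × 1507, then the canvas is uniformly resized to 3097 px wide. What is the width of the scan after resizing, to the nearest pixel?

In the 3014×1507 frame the scan fills the height: width = 1507 × 16/9 ≈ 2679.11 px.
Resizing to 3097 px wide multiplies everything by 1.0275: 2679.11 → 2752.89 px.

2753 px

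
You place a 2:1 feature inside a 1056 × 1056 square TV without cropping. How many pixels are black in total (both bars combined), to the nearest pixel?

Since 2.000 > 1.000, the feature is width-limited.
Content height = 1056 × 1/2 ≈ 528.0000 px.
Black = 1056 − 528.0000 = 528.0000 px.
That's 528.0000 × 1056 ≈ 557568 black pixels.

557568 pixels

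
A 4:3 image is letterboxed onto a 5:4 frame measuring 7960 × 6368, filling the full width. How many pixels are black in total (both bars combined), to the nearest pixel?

3168080 pixels

The image is 7960 × 3/4 ≈ 5970.0000 px tall.
6368 − 5970.0000 = 398.0000 px of bars.
Across the 7960-px span: 398.0000 × 7960 ≈ 3168080 px.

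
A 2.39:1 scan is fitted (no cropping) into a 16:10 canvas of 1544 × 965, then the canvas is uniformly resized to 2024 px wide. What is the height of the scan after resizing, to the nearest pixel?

At 1544×965 the scan is width-limited, so height = 1544 / 2.390 ≈ 646.03 px.
Resizing to 2024 px wide multiplies everything by 1.3109: 646.03 → 846.86 px.

847 px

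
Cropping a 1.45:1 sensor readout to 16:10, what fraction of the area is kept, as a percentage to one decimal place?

The width stays; only height is cut (since 16:10 is wider than 1.45:1).
(1.450)/(1.600) ≈ 0.906 of the area survives.

90.6%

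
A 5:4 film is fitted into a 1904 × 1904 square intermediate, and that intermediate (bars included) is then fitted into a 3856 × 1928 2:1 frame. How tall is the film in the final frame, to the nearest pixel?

1542 px

First fit — 5:4 into 1904×1904 spans the width: 1904.00 × 1523.20.
Second fit — the square canvas into 3856×1928 spans the height: 1928.00 × 1928.00 (×1.0126 from 1904×1904).
So the film's height is 1523.20 × 1.0126 ≈ 1542.40.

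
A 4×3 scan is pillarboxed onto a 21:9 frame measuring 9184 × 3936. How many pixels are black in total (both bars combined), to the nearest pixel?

15492096 pixels

4×3 is narrower than 21:9, so it spans the full height.
Content width = 3936 × 4/3 ≈ 5248.0000 px.
Black = 9184 − 5248.0000 = 3936.0000 px.
Bar area = 3936.0000 × 3936 ≈ 15492096 px.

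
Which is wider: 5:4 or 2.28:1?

2.28:1

5:4 = 1.25 and 2.28; 2.28 > 1.25.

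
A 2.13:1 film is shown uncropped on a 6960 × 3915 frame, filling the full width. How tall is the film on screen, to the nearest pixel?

3268 px

Content height = 6960 / 2.130 ≈ 3267.61 px.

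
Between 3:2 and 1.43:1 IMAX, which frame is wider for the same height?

3:2 = 1.5 and 1.43; 1.5 > 1.43.

3:2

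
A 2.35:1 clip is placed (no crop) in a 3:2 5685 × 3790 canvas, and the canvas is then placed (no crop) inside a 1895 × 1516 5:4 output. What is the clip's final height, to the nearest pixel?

806 px

First fit — 2.35:1 into 5685×3790 spans the width: 5685.00 × 2419.15.
Second fit — the 3:2 canvas into 1895×1516 spans the width: 1895.00 × 1263.33 (×0.3333 from 5685×3790).
Applying the same ×0.3333: 2419.15 → 806.38.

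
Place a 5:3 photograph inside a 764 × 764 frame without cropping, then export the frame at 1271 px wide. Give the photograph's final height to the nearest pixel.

In the 764×764 frame the photograph fills the width: height = 764 × 3/5 ≈ 458.40 px.
Scaling 764 → 1271 is ×1.6636, so the height becomes 458.40 × 1.6636 ≈ 762.60 px.

763 px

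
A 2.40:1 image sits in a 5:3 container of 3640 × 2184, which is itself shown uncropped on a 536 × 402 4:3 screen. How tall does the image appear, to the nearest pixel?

Inside the 3640×2184 canvas the image is width-limited at 3640.00 × 1516.67.
The 5:3 canvas is width-limited in 536×402, giving 536.00 × 321.60; scale factor 0.1473.
The image scales with it: height 1516.67 × 0.1473 ≈ 223.33.

223 px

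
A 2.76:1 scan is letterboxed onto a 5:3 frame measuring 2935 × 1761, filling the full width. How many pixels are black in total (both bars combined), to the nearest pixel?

Content height = 2935 / 2.760 ≈ 1063.4058 px.
Black = 1761 − 1063.4058 = 697.5942 px.
Across the 2935-px span: 697.5942 × 2935 ≈ 2047439 px.

2047439 pixels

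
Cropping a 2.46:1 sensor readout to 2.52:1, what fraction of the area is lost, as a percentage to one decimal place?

2.4%

2.52:1 is wider than 2.46:1, so the crop keeps the full width and trims the height.
Area ratio = (2.460)/(2.520) = 97.62%; the remaining 2.38% is cropped out.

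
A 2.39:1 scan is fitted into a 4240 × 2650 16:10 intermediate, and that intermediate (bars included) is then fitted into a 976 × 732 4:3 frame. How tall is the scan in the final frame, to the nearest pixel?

Inside the 4240×2650 canvas the scan is width-limited at 4240.00 × 1774.06.
16:10 in 976×732: fills the width, so the intermediate becomes 976.00 × 610.00 — a scale of ×0.2302.
So the scan's height is 1774.06 × 0.2302 ≈ 408.37.

408 px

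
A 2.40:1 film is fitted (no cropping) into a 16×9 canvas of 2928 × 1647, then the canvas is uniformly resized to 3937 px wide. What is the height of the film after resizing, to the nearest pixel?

1640 px

Fitted into 2928×1647, the film spans the width; its height is 2928 / 2.400 ≈ 1220.00 px.
The frame scales by 3937/2928 = 1.3446; 1220.00 × 1.3446 ≈ 1640.42 px.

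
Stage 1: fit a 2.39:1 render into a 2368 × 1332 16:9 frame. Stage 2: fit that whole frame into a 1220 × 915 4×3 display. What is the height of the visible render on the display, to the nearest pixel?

2.39:1 in 2368×1332: fills the width, so the render is 2368.00 × 990.79.
The 16:9 canvas is width-limited in 1220×915, giving 1220.00 × 686.25; scale factor 0.5152.
The render scales with it: height 990.79 × 0.5152 ≈ 510.46.

510 px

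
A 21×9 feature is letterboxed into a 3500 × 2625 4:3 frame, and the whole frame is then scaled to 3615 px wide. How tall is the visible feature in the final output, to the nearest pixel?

1549 px

Fitted into 3500×2625, the feature spans the width; its height is 3500 × 9/21 ≈ 1500.00 px.
Resizing to 3615 px wide multiplies everything by 1.0329: 1500.00 → 1549.29 px.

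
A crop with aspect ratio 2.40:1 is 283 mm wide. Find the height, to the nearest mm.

118 mm

At 2.40:1, 283 / 2.400 ≈ 117.92.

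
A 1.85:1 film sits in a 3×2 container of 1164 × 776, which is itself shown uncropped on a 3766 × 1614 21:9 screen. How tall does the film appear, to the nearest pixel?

Inside the 1164×776 canvas the film is width-limited at 1164.00 × 629.19.
Second fit — the 3×2 canvas into 3766×1614 spans the height: 2421.00 × 1614.00 (×2.0799 from 1164×776).
The film scales with it: height 629.19 × 2.0799 ≈ 1308.65.

1309 px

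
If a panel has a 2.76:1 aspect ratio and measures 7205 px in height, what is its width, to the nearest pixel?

Width = 7205 × 2.760 = 19885.80.

19886 px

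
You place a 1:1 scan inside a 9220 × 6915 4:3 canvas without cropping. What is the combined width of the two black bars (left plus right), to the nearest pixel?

2305 px

1:1 is narrower than 4:3, so it spans the full height.
The scan is 6915 × 1/1 ≈ 6915.00 px wide.
Black = 9220 − 6915.00 = 2305.00 px.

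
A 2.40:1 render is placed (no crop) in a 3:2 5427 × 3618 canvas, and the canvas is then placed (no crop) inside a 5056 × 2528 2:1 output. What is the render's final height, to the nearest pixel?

2.40:1 in 5427×3618: fills the width, so the render is 5427.00 × 2261.25.
The 3:2 canvas is height-limited in 5056×2528, giving 3792.00 × 2528.00; scale factor 0.6987.
The render scales with it: height 2261.25 × 0.6987 ≈ 1580.00.

1580 px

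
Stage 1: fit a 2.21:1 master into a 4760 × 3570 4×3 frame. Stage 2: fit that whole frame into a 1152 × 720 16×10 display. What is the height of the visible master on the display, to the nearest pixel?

First fit — 2.21:1 into 4760×3570 spans the width: 4760.00 × 2153.85.
The 4×3 canvas is height-limited in 1152×720, giving 960.00 × 720.00; scale factor 0.2017.
So the master's height is 2153.85 × 0.2017 ≈ 434.39.

434 px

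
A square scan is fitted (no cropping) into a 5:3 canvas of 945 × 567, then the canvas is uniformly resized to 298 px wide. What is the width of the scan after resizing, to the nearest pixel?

179 px

At 945×567 the scan is height-limited, so width = 567 × 1/1 ≈ 567.00 px.
Resizing to 298 px wide multiplies everything by 0.3153: 567.00 → 178.80 px.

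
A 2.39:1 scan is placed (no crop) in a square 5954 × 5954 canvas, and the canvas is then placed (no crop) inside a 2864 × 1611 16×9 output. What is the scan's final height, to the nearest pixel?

674 px

Inside the 5954×5954 canvas the scan is width-limited at 5954.00 × 2491.21.
The square canvas is height-limited in 2864×1611, giving 1611.00 × 1611.00; scale factor 0.2706.
The scan scales with it: height 2491.21 × 0.2706 ≈ 674.06.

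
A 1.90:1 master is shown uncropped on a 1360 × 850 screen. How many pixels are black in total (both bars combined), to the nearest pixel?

1.90:1 (1.900) > 16:10 (1.600), so the master fills the width.
That makes the image 715.7895 px tall (1360 / 1.900).
Leftover height: 850 − 715.7895 = 134.2105 px.
Bar area = 134.2105 × 1360 ≈ 182526 px.

182526 pixels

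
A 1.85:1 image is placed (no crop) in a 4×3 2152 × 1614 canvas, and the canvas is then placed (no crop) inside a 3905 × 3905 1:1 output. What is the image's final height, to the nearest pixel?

Inside the 2152×1614 canvas the image is width-limited at 2152.00 × 1163.24.
Second fit — the 4×3 canvas into 3905×3905 spans the width: 3905.00 × 2928.75 (×1.8146 from 2152×1614).
The image scales with it: height 1163.24 × 1.8146 ≈ 2110.81.

2111 px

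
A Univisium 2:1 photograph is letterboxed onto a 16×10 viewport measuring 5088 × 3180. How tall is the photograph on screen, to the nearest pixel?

2544 px

Since 2.000 > 1.600, the photograph is width-limited.
That makes the image 2544.00 px tall (5088 × 1/2).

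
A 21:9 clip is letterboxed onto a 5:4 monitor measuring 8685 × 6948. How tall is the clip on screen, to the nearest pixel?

21:9 is wider than 5:4, so it spans the full width.
The clip is 8685 × 9/21 ≈ 3722.14 px tall.

3722 px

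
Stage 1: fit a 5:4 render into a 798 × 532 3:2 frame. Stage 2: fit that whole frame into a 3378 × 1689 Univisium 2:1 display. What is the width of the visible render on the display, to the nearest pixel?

5:4 in 798×532: fills the height, so the render is 665.00 × 532.00.
3:2 in 3378×1689: fills the height, so the intermediate becomes 2533.50 × 1689.00 — a scale of ×3.1748.
Applying the same ×3.1748: 665.00 → 2111.25.

2111 px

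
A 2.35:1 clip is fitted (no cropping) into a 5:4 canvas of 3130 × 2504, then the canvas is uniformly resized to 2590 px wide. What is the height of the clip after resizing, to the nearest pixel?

1102 px

At 3130×2504 the clip is width-limited, so height = 3130 / 2.350 ≈ 1331.91 px.
The frame scales by 2590/3130 = 0.8275; 1331.91 × 0.8275 ≈ 1102.13 px.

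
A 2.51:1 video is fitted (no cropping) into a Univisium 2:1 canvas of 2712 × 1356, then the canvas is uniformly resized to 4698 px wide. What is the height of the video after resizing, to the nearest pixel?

Fitted into 2712×1356, the video spans the width; its height is 2712 / 2.510 ≈ 1080.48 px.
Resizing to 4698 px wide multiplies everything by 1.7323: 1080.48 → 1871.71 px.

1872 px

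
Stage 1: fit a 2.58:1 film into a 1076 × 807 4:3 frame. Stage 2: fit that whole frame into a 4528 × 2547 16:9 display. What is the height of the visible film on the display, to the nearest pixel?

Inside the 1076×807 canvas the film is width-limited at 1076.00 × 417.05.
The 4:3 canvas is height-limited in 4528×2547, giving 3396.00 × 2547.00; scale factor 3.1561.
Applying the same ×3.1561: 417.05 → 1316.28.

1316 px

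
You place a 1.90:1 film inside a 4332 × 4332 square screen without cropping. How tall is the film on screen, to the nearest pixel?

1.90:1 (1.900) > square (1.000), so the film fills the width.
Content height = 4332 / 1.900 ≈ 2280.00 px.

2280 px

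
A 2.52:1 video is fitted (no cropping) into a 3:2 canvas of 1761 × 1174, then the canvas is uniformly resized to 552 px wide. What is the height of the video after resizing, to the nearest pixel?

In the 1761×1174 frame the video fills the width: height = 1761 / 2.520 ≈ 698.81 px.
Resizing to 552 px wide multiplies everything by 0.3135: 698.81 → 219.05 px.

219 px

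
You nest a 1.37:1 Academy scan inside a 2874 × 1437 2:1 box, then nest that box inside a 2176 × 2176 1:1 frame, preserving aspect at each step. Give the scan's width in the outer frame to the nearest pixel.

1.37:1 Academy in 2874×1437: fills the height, so the scan is 1968.69 × 1437.00.
The 2:1 canvas is width-limited in 2176×2176, giving 2176.00 × 1088.00; scale factor 0.7571.
The scan scales with it: width 1968.69 × 0.7571 ≈ 1490.56.

1491 px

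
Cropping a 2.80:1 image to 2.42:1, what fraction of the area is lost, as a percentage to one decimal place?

13.6%

The height stays; only width is cut (since 2.42:1 is narrower than 2.80:1).
Area ratio = (2.420)/(2.800) = 86.43%; the remaining 13.57% is cropped out.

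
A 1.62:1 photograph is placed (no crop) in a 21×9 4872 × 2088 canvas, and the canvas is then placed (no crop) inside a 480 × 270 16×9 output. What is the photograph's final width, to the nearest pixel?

333 px

Inside the 4872×2088 canvas the photograph is height-limited at 3382.56 × 2088.00.
21×9 in 480×270: fills the width, so the intermediate becomes 480.00 × 205.71 — a scale of ×0.0985.
The photograph scales with it: width 3382.56 × 0.0985 ≈ 333.26.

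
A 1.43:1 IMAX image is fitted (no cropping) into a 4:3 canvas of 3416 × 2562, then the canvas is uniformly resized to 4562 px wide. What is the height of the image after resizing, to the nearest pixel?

3190 px

Fitted into 3416×2562, the image spans the width; its height is 3416 / 1.430 ≈ 2388.81 px.
The frame scales by 4562/3416 = 1.3355; 2388.81 × 1.3355 ≈ 3190.21 px.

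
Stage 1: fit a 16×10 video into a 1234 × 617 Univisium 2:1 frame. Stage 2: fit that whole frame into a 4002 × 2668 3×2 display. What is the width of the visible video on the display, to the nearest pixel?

First fit — 16×10 into 1234×617 spans the height: 987.20 × 617.00.
The Univisium 2:1 canvas is width-limited in 4002×2668, giving 4002.00 × 2001.00; scale factor 3.2431.
Applying the same ×3.2431: 987.20 → 3201.60.

3202 px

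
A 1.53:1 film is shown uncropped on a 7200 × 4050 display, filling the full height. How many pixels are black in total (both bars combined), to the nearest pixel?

4064175 pixels

Content width = 4050 × 1.530 ≈ 6196.5000 px.
Black = 7200 − 6196.5000 = 1003.5000 px.
Across the 4050-px span: 1003.5000 × 4050 ≈ 4064175 px.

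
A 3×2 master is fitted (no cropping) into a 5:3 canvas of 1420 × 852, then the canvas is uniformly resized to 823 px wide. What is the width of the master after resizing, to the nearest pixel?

741 px

In the 1420×852 frame the master fills the height: width = 852 × 3/2 ≈ 1278.00 px.
The frame scales by 823/1420 = 0.5796; 1278.00 × 0.5796 ≈ 740.70 px.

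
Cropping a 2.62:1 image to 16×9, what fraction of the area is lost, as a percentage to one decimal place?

Going from 2.62:1 to 16×9 means cutting width while keeping height.
Area ratio = (1.778)/(2.620) = 67.85%; the remaining 32.15% is cropped out.

32.1%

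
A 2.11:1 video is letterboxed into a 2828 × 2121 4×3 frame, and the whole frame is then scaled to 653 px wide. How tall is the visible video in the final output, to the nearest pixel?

309 px

Fitted into 2828×2121, the video spans the width; its height is 2828 / 2.110 ≈ 1340.28 px.
Scaling 2828 → 653 is ×0.2309, so the height becomes 1340.28 × 0.2309 ≈ 309.48 px.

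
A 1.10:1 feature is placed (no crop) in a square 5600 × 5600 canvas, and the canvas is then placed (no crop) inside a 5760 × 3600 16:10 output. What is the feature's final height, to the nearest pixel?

3273 px

1.10:1 in 5600×5600: fills the width, so the feature is 5600.00 × 5090.91.
The square canvas is height-limited in 5760×3600, giving 3600.00 × 3600.00; scale factor 0.6429.
The feature scales with it: height 5090.91 × 0.6429 ≈ 3272.73.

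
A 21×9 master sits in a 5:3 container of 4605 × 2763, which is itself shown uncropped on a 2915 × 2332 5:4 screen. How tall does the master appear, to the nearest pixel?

1249 px

Inside the 4605×2763 canvas the master is width-limited at 4605.00 × 1973.57.
5:3 in 2915×2332: fills the width, so the intermediate becomes 2915.00 × 1749.00 — a scale of ×0.6330.
Applying the same ×0.6330: 1973.57 → 1249.29.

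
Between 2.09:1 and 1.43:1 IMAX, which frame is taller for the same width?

2.09 and 1.43; 2.09 > 1.43. The smaller width-to-height ratio is the taller frame.

1.43:1 IMAX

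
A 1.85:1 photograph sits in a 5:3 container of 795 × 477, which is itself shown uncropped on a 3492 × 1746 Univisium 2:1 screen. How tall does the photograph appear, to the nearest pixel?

1573 px

1.85:1 in 795×477: fills the width, so the photograph is 795.00 × 429.73.
5:3 in 3492×1746: fills the height, so the intermediate becomes 2910.00 × 1746.00 — a scale of ×3.6604.
Applying the same ×3.6604: 429.73 → 1572.97.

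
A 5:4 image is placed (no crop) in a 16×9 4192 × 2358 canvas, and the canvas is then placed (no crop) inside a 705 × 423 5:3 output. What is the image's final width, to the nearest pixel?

5:4 in 4192×2358: fills the height, so the image is 2947.50 × 2358.00.
The 16×9 canvas is width-limited in 705×423, giving 705.00 × 396.56; scale factor 0.1682.
Applying the same ×0.1682: 2947.50 → 495.70.

496 px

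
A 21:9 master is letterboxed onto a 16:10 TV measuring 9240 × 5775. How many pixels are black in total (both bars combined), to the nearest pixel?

16770600 pixels

Since 2.333 > 1.600, the master is width-limited.
That makes the image 3960.0000 px tall (9240 × 9/21).
Black = 5775 − 3960.0000 = 1815.0000 px.
Across the 9240-px span: 1815.0000 × 9240 ≈ 16770600 px.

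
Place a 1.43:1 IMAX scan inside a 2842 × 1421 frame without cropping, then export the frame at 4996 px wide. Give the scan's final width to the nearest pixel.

At 2842×1421 the scan is height-limited, so width = 1421 × 1.430 ≈ 2032.03 px.
Resizing to 4996 px wide multiplies everything by 1.7579: 2032.03 → 3572.14 px.

3572 px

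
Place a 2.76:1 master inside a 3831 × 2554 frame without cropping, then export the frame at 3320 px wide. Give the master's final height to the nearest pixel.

Fitted into 3831×2554, the master spans the width; its height is 3831 / 2.760 ≈ 1388.04 px.
Resizing to 3320 px wide multiplies everything by 0.8666: 1388.04 → 1202.90 px.

1203 px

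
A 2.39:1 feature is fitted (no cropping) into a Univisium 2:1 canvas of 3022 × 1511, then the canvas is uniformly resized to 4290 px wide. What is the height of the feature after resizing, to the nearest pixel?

At 3022×1511 the feature is width-limited, so height = 3022 / 2.390 ≈ 1264.44 px.
Resizing to 4290 px wide multiplies everything by 1.4196: 1264.44 → 1794.98 px.

1795 px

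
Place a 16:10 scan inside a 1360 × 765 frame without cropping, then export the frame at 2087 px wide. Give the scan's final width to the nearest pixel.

1878 px

In the 1360×765 frame the scan fills the height: width = 765 × 16/10 ≈ 1224.00 px.
Resizing to 2087 px wide multiplies everything by 1.5346: 1224.00 → 1878.30 px.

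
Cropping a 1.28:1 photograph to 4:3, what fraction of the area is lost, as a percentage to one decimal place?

4:3 is wider than 1.28:1, so the crop keeps the full width and trims the height.
(1.280)/(1.333) ≈ 0.960 of the area survives, leaving 4.00% discarded.

4.0%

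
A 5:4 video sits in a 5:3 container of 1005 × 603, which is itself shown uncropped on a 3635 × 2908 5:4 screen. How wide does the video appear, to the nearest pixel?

Inside the 1005×603 canvas the video is height-limited at 753.75 × 603.00.
Second fit — the 5:3 canvas into 3635×2908 spans the width: 3635.00 × 2181.00 (×3.6169 from 1005×603).
The video scales with it: width 753.75 × 3.6169 ≈ 2726.25.

2726 px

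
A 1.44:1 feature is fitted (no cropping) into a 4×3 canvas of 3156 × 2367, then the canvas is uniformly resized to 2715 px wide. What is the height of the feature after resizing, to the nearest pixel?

1885 px

In the 3156×2367 frame the feature fills the width: height = 3156 / 1.440 ≈ 2191.67 px.
Resizing to 2715 px wide multiplies everything by 0.8603: 2191.67 → 1885.42 px.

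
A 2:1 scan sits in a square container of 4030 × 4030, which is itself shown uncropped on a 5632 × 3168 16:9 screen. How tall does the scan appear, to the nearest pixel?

Inside the 4030×4030 canvas the scan is width-limited at 4030.00 × 2015.00.
square in 5632×3168: fills the height, so the intermediate becomes 3168.00 × 3168.00 — a scale of ×0.7861.
The scan scales with it: height 2015.00 × 0.7861 ≈ 1584.00.

1584 px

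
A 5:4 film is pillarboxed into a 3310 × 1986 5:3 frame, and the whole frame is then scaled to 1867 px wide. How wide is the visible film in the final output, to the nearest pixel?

At 3310×1986 the film is height-limited, so width = 1986 × 5/4 ≈ 2482.50 px.
Resizing to 1867 px wide multiplies everything by 0.5640: 2482.50 → 1400.25 px.

1400 px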